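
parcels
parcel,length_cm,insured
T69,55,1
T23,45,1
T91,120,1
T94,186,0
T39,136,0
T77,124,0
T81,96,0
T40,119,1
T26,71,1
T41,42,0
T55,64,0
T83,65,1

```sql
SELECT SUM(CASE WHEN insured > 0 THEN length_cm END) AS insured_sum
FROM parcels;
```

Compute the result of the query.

475

parcel=T69: ✓ → 55
parcel=T23: ✓ → 45
parcel=T91: ✓ → 120
parcel=T94: ✗
parcel=T39: ✗
parcel=T77: ✗
parcel=T81: ✗
parcel=T40: ✓ → 119
parcel=T26: ✓ → 71
parcel=T41: ✗
parcel=T55: ✗
parcel=T83: ✓ → 65
insured_sum = 55 + 45 + 120 + 119 + 71 + 65 = 475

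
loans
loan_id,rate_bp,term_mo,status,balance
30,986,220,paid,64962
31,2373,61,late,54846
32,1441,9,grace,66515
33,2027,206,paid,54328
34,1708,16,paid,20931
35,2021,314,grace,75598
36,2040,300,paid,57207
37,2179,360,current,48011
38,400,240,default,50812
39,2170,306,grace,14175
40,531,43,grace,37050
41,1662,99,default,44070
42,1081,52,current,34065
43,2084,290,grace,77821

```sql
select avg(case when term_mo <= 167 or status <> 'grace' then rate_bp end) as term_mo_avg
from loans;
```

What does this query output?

1493.4545454545

loan_id=30: ✓ → 986
loan_id=31: ✓ → 2373
loan_id=32: ✓ → 1441
loan_id=33: ✓ → 2027
loan_id=34: ✓ → 1708
loan_id=35: ✗
loan_id=36: ✓ → 2040
loan_id=37: ✓ → 2179
loan_id=38: ✓ → 400
loan_id=39: ✗
loan_id=40: ✓ → 531
loan_id=41: ✓ → 1662
loan_id=42: ✓ → 1081
loan_id=43: ✗
term_mo_avg = (986 + 2373 + 1441 + 2027 + 1708 + 2040 + 2179 + 400 + 531 + 1662 + 1081) / 11 = 1493.4545454545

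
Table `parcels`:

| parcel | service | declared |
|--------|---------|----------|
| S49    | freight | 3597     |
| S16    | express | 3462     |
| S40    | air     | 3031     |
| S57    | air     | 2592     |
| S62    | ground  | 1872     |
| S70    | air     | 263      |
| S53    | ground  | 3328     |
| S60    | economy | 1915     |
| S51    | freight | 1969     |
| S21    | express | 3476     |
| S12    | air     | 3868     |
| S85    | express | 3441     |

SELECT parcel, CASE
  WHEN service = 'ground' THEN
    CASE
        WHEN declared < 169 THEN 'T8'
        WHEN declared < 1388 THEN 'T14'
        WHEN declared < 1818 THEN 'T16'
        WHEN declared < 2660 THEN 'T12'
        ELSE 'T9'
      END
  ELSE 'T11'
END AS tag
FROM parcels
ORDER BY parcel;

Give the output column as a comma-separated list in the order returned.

T11, T11, T11, T11, T11, T11, T9, T11, T11, T12, T11, T11

parcel=S12: service='air' → outer ELSE → T11
parcel=S16: service='express' → outer ELSE → T11
parcel=S21: service='express' → outer ELSE → T11
parcel=S40: service='air' → outer ELSE → T11
parcel=S49: service='freight' → outer ELSE → T11
parcel=S51: service='freight' → outer ELSE → T11
parcel=S53: service='ground' → inner[ELSE] → T9
parcel=S57: service='air' → outer ELSE → T11
parcel=S60: service='economy' → outer ELSE → T11
parcel=S62: service='ground' → inner[declared < 2660] → T12
parcel=S70: service='air' → outer ELSE → T11
parcel=S85: service='express' → outer ELSE → T11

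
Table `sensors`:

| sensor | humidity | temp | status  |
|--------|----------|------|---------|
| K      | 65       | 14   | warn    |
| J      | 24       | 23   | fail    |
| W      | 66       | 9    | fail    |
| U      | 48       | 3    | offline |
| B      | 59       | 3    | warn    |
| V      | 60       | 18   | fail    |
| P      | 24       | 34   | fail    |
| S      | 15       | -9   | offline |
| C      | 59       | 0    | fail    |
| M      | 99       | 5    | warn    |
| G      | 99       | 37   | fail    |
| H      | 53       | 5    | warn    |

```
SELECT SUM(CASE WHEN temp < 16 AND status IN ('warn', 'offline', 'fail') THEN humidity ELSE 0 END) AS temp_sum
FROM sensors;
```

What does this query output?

sensor=K: ✓ → 65
sensor=J: ✗
sensor=W: ✓ → 66
sensor=U: ✓ → 48
sensor=B: ✓ → 59
sensor=V: ✗
sensor=P: ✗
sensor=S: ✓ → 15
sensor=C: ✓ → 59
sensor=M: ✓ → 99
sensor=G: ✗
sensor=H: ✓ → 53
temp_sum = 65 + 66 + 48 + 59 + 15 + 59 + 99 + 53 = 464

464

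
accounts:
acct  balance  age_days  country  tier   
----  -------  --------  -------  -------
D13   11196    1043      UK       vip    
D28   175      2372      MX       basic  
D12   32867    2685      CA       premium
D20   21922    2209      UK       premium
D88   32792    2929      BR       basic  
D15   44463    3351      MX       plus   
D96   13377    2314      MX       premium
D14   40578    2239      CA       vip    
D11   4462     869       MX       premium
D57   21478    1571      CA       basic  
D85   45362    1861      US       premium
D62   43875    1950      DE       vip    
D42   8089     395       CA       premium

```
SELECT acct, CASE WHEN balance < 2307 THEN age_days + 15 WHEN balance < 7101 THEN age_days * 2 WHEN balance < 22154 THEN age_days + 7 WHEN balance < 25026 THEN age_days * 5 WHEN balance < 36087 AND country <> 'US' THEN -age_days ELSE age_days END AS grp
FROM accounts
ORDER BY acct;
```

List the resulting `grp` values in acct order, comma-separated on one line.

1738, -2685, 1050, 2239, 3351, 2216, 2387, 402, 1578, 1950, 1861, -2929, 2321

acct=D11: balance < 7101 → 1738
acct=D12: balance < 36087 AND country <> 'US' → -2685
acct=D13: balance < 22154 → 1050
acct=D14: ELSE → 2239
acct=D15: ELSE → 3351
acct=D20: balance < 22154 → 2216
acct=D28: balance < 2307 → 2387
acct=D42: balance < 22154 → 402
acct=D57: balance < 22154 → 1578
acct=D62: ELSE → 1950
acct=D85: ELSE → 1861
acct=D88: balance < 36087 AND country <> 'US' → -2929
acct=D96: balance < 22154 → 2321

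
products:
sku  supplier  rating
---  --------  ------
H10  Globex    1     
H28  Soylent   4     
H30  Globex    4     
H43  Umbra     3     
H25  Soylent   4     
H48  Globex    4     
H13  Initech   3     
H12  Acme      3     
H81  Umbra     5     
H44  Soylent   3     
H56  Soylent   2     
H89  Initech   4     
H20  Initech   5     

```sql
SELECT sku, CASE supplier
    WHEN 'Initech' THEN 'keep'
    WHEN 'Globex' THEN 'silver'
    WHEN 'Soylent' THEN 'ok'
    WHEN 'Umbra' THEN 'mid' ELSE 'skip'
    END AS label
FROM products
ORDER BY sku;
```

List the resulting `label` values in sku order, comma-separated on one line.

sku=H10: supplier='Globex' → silver
sku=H12: ELSE → skip
sku=H13: supplier='Initech' → keep
sku=H20: supplier='Initech' → keep
sku=H25: supplier='Soylent' → ok
sku=H28: supplier='Soylent' → ok
sku=H30: supplier='Globex' → silver
sku=H43: supplier='Umbra' → mid
sku=H44: supplier='Soylent' → ok
sku=H48: supplier='Globex' → silver
sku=H56: supplier='Soylent' → ok
sku=H81: supplier='Umbra' → mid
sku=H89: supplier='Initech' → keep

silver, skip, keep, keep, ok, ok, silver, mid, ok, silver, ok, mid, keep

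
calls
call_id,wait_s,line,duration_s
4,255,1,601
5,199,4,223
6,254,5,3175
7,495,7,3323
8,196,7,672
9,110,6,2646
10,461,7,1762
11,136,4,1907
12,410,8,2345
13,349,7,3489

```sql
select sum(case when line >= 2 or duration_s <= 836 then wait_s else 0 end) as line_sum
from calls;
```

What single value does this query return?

2865

call_id=4: ✓ → 255
call_id=5: ✓ → 199
call_id=6: ✓ → 254
call_id=7: ✓ → 495
call_id=8: ✓ → 196
call_id=9: ✓ → 110
call_id=10: ✓ → 461
call_id=11: ✓ → 136
call_id=12: ✓ → 410
call_id=13: ✓ → 349
line_sum = 255 + 199 + 254 + 495 + 196 + 110 + 461 + 136 + 410 + 349 = 2865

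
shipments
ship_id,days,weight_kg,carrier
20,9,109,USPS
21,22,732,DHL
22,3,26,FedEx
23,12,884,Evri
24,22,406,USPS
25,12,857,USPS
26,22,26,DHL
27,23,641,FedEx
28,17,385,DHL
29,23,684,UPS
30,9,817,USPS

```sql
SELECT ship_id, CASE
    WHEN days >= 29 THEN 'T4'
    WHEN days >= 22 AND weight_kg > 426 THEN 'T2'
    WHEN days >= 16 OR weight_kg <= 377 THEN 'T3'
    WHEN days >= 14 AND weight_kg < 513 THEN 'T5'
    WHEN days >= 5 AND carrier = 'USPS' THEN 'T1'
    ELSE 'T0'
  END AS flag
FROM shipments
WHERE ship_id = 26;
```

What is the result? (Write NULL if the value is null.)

ship_id = 26: days=22, weight_kg=26, carrier=DHL.
days >= 29 → false
days >= 22 AND weight_kg > 426 → false
days >= 16 OR weight_kg <= 377 → true → T3

T3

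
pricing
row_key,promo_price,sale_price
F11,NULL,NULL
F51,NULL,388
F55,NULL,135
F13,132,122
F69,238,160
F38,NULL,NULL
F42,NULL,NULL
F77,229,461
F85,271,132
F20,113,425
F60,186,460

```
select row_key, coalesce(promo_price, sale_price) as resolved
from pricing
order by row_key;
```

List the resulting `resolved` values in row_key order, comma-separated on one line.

row_key=F11: promo_price=NULL, sale_price=NULL (all NULL) → NULL
row_key=F13: promo_price=132 → 132
row_key=F20: promo_price=113 → 113
row_key=F38: promo_price=NULL, sale_price=NULL (all NULL) → NULL
row_key=F42: promo_price=NULL, sale_price=NULL (all NULL) → NULL
row_key=F51: promo_price=NULL, sale_price=388 → 388
row_key=F55: promo_price=NULL, sale_price=135 → 135
row_key=F60: promo_price=186 → 186
row_key=F69: promo_price=238 → 238
row_key=F77: promo_price=229 → 229
row_key=F85: promo_price=271 → 271

NULL, 132, 113, NULL, NULL, 388, 135, 186, 238, 229, 271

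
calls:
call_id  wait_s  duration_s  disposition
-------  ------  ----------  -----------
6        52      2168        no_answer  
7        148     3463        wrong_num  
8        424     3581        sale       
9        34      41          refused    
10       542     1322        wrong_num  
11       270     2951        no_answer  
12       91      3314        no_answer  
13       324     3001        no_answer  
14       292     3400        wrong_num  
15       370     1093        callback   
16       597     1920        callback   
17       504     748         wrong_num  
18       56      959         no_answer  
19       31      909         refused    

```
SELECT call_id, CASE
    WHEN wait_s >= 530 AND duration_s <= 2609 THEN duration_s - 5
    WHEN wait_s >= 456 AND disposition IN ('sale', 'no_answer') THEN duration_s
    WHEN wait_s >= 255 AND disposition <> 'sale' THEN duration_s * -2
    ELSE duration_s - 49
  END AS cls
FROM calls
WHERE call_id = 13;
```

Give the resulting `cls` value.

call_id = 13: wait_s=324, duration_s=3001, disposition=no_answer.
wait_s >= 530 AND duration_s <= 2609 → false
wait_s >= 456 AND disposition IN ('sale', 'no_answer') → false
wait_s >= 255 AND disposition <> 'sale' → true → -6002

-6002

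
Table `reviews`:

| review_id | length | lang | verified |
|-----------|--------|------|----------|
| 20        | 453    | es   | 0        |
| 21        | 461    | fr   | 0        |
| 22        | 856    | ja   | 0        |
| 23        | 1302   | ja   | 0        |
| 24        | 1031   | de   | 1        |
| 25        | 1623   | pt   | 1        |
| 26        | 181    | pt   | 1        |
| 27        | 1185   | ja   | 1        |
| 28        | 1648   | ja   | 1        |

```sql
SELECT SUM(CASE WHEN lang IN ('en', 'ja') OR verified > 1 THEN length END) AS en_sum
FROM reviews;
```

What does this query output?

review_id=20: ✗
review_id=21: ✗
review_id=22: ✓ → 856
review_id=23: ✓ → 1302
review_id=24: ✗
review_id=25: ✗
review_id=26: ✗
review_id=27: ✓ → 1185
review_id=28: ✓ → 1648
en_sum = 856 + 1302 + 1185 + 1648 = 4991

4991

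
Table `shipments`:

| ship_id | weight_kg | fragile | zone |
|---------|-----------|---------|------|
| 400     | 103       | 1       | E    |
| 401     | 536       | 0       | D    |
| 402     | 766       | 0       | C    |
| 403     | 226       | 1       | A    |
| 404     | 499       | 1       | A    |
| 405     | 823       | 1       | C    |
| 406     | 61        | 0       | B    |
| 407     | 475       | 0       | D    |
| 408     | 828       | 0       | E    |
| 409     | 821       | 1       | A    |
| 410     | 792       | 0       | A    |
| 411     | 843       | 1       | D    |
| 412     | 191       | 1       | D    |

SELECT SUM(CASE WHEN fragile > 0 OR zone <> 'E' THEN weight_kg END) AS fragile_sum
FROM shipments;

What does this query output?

6136

ship_id=400: ✓ → 103
ship_id=401: ✓ → 536
ship_id=402: ✓ → 766
ship_id=403: ✓ → 226
ship_id=404: ✓ → 499
ship_id=405: ✓ → 823
ship_id=406: ✓ → 61
ship_id=407: ✓ → 475
ship_id=408: ✗
ship_id=409: ✓ → 821
ship_id=410: ✓ → 792
ship_id=411: ✓ → 843
ship_id=412: ✓ → 191
fragile_sum = 103 + 536 + 766 + 226 + 499 + 823 + 61 + 475 + 821 + 792 + 843 + 191 = 6136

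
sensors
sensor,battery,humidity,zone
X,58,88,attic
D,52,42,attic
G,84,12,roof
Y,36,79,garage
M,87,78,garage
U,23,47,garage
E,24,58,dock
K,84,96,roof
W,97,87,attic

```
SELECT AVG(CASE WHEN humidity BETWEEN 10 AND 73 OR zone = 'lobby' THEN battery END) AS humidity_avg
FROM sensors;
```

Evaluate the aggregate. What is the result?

sensor=X: ✗
sensor=D: ✓ → 52
sensor=G: ✓ → 84
sensor=Y: ✗
sensor=M: ✗
sensor=U: ✓ → 23
sensor=E: ✓ → 24
sensor=K: ✗
sensor=W: ✗
humidity_avg = (52 + 84 + 23 + 24) / 4 = 45.75

45.75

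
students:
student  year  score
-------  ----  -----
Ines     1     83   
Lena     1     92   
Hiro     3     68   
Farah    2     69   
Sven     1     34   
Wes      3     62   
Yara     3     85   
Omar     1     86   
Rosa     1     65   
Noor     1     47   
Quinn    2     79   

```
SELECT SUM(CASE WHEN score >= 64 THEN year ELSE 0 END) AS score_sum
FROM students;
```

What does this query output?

14

student=Ines: ✓ → 1
student=Lena: ✓ → 1
student=Hiro: ✓ → 3
student=Farah: ✓ → 2
student=Sven: ✗
student=Wes: ✗
student=Yara: ✓ → 3
student=Omar: ✓ → 1
student=Rosa: ✓ → 1
student=Noor: ✗
student=Quinn: ✓ → 2
score_sum = 1 + 1 + 3 + 2 + 3 + 1 + 1 + 2 = 14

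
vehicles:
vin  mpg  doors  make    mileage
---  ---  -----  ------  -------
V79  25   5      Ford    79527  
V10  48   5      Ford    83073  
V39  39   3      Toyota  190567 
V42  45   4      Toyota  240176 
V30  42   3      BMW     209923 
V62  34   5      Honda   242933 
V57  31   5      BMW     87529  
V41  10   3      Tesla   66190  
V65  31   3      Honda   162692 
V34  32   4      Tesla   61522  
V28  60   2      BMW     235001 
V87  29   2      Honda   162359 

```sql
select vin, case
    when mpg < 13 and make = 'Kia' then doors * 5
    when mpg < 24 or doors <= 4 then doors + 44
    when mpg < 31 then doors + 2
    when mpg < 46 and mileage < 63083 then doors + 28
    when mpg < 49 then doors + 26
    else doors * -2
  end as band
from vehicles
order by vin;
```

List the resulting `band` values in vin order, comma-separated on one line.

vin=V10: mpg < 49 → 31
vin=V28: mpg < 24 or doors <= 4 → 46
vin=V30: mpg < 24 or doors <= 4 → 47
vin=V34: mpg < 24 or doors <= 4 → 48
vin=V39: mpg < 24 or doors <= 4 → 47
vin=V41: mpg < 24 or doors <= 4 → 47
vin=V42: mpg < 24 or doors <= 4 → 48
vin=V57: mpg < 49 → 31
vin=V62: mpg < 49 → 31
vin=V65: mpg < 24 or doors <= 4 → 47
vin=V79: mpg < 31 → 7
vin=V87: mpg < 24 or doors <= 4 → 46

31, 46, 47, 48, 47, 47, 48, 31, 31, 47, 7, 46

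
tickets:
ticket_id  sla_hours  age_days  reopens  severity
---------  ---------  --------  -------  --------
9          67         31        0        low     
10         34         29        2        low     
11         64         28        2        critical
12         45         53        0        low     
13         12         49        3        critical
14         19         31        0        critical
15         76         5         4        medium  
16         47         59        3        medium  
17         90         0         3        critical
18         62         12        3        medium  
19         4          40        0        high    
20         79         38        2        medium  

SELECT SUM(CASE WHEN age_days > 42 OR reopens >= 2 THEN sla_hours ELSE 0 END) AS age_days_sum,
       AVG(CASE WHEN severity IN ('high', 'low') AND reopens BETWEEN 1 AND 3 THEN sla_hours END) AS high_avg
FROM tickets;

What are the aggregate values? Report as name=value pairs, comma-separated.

[age_days_sum: age_days > 42 OR reopens >= 2]
ticket_id=9: ✗
ticket_id=10: ✓ → 34
ticket_id=11: ✓ → 64
ticket_id=12: ✓ → 45
ticket_id=13: ✓ → 12
ticket_id=14: ✗
ticket_id=15: ✓ → 76
ticket_id=16: ✓ → 47
ticket_id=17: ✓ → 90
ticket_id=18: ✓ → 62
ticket_id=19: ✗
ticket_id=20: ✓ → 79
age_days_sum = 34 + 64 + 45 + 12 + 76 + 47 + 90 + 62 + 79 = 509
—
[high_avg: severity IN ('high', 'low') AND reopens BETWEEN 1 AND 3]
ticket_id=9: ✗
ticket_id=10: ✓ → 34
ticket_id=11: ✗
ticket_id=12: ✗
ticket_id=13: ✗
ticket_id=14: ✗
ticket_id=15: ✗
ticket_id=16: ✗
ticket_id=17: ✗
ticket_id=18: ✗
ticket_id=19: ✗
ticket_id=20: ✗
high_avg = 34

age_days_sum=509, high_avg=34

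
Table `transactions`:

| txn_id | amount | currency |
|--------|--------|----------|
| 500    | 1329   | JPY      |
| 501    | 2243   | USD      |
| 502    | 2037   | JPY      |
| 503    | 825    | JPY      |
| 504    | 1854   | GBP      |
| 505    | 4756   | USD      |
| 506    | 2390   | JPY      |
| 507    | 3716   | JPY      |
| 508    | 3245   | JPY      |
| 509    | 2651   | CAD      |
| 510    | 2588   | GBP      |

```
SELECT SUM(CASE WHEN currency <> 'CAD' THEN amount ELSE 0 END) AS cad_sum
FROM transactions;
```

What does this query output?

txn_id=500: ✓ → 1329
txn_id=501: ✓ → 2243
txn_id=502: ✓ → 2037
txn_id=503: ✓ → 825
txn_id=504: ✓ → 1854
txn_id=505: ✓ → 4756
txn_id=506: ✓ → 2390
txn_id=507: ✓ → 3716
txn_id=508: ✓ → 3245
txn_id=509: ✗
txn_id=510: ✓ → 2588
cad_sum = 1329 + 2243 + 2037 + 825 + 1854 + 4756 + 2390 + 3716 + 3245 + 2588 = 24983

24983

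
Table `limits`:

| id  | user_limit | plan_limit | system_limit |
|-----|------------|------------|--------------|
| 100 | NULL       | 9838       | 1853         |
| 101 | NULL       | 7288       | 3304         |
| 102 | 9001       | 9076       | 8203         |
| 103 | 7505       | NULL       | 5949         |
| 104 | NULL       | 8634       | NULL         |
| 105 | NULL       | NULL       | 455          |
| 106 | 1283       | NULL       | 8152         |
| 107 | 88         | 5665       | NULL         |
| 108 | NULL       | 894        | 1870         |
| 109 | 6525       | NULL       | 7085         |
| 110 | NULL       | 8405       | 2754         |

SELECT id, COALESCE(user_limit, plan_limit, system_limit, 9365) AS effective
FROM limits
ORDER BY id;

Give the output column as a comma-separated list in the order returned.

id=100: user_limit=NULL, plan_limit=9838 → 9838
id=101: user_limit=NULL, plan_limit=7288 → 7288
id=102: user_limit=9001 → 9001
id=103: user_limit=7505 → 7505
id=104: user_limit=NULL, plan_limit=8634 → 8634
id=105: user_limit=NULL, plan_limit=NULL, system_limit=455 → 455
id=106: user_limit=1283 → 1283
id=107: user_limit=88 → 88
id=108: user_limit=NULL, plan_limit=894 → 894
id=109: user_limit=6525 → 6525
id=110: user_limit=NULL, plan_limit=8405 → 8405

9838, 7288, 9001, 7505, 8634, 455, 1283, 88, 894, 6525, 8405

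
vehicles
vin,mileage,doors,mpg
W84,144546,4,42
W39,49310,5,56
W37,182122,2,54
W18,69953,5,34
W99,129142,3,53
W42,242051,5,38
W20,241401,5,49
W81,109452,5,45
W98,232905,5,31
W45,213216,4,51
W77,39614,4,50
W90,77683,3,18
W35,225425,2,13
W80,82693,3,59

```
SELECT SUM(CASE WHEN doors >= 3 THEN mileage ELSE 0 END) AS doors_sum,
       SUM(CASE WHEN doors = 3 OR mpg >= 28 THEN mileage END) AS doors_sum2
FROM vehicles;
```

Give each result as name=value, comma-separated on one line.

doors_sum=1631966, doors_sum2=1814088

[doors_sum: doors >= 3]
vin=W84: ✓ → 144546
vin=W39: ✓ → 49310
vin=W37: ✗
vin=W18: ✓ → 69953
vin=W99: ✓ → 129142
vin=W42: ✓ → 242051
vin=W20: ✓ → 241401
vin=W81: ✓ → 109452
vin=W98: ✓ → 232905
vin=W45: ✓ → 213216
vin=W77: ✓ → 39614
vin=W90: ✓ → 77683
vin=W35: ✗
vin=W80: ✓ → 82693
doors_sum = 144546 + 49310 + 69953 + 129142 + 242051 + 241401 + 109452 + 232905 + 213216 + 39614 + 77683 + 82693 = 1631966
—
[doors_sum2: doors = 3 OR mpg >= 28]
vin=W84: ✓ → 144546
vin=W39: ✓ → 49310
vin=W37: ✓ → 182122
vin=W18: ✓ → 69953
vin=W99: ✓ → 129142
vin=W42: ✓ → 242051
vin=W20: ✓ → 241401
vin=W81: ✓ → 109452
vin=W98: ✓ → 232905
vin=W45: ✓ → 213216
vin=W77: ✓ → 39614
vin=W90: ✓ → 77683
vin=W35: ✗
vin=W80: ✓ → 82693
doors_sum2 = 144546 + 49310 + 182122 + 69953 + 129142 + 242051 + 241401 + 109452 + 232905 + 213216 + 39614 + 77683 + 82693 = 1814088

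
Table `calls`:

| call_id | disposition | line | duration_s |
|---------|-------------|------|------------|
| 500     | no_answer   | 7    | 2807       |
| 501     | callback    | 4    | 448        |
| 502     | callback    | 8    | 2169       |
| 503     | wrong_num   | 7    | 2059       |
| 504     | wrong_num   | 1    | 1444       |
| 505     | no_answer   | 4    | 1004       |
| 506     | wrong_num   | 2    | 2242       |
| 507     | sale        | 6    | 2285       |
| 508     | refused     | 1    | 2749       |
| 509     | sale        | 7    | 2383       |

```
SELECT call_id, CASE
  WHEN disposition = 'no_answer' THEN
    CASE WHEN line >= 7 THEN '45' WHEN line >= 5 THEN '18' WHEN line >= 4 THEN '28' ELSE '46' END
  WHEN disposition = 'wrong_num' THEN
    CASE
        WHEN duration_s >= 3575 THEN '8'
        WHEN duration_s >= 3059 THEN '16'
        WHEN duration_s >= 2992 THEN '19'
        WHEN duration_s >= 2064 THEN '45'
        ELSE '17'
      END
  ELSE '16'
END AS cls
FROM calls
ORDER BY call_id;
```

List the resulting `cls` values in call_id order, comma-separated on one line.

call_id=500: disposition='no_answer' → inner[line >= 7] → 45
call_id=501: disposition='callback' → outer ELSE → 16
call_id=502: disposition='callback' → outer ELSE → 16
call_id=503: disposition='wrong_num' → inner[ELSE] → 17
call_id=504: disposition='wrong_num' → inner[ELSE] → 17
call_id=505: disposition='no_answer' → inner[line >= 4] → 28
call_id=506: disposition='wrong_num' → inner[duration_s >= 2064] → 45
call_id=507: disposition='sale' → outer ELSE → 16
call_id=508: disposition='refused' → outer ELSE → 16
call_id=509: disposition='sale' → outer ELSE → 16

45, 16, 16, 17, 17, 28, 45, 16, 16, 16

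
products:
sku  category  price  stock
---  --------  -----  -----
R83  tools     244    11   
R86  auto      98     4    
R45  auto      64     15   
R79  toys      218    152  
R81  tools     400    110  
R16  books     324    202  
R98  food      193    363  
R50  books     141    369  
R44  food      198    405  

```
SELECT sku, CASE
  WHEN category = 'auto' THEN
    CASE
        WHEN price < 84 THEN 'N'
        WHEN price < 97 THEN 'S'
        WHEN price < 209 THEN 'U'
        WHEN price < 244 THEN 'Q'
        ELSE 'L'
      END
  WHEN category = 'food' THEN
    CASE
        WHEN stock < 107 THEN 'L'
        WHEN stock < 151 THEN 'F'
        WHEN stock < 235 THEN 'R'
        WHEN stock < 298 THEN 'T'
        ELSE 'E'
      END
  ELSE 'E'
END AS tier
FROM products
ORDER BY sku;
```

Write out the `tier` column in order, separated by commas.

sku=R16: category='books' → outer ELSE → E
sku=R44: category='food' → inner[ELSE] → E
sku=R45: category='auto' → inner[price < 84] → N
sku=R50: category='books' → outer ELSE → E
sku=R79: category='toys' → outer ELSE → E
sku=R81: category='tools' → outer ELSE → E
sku=R83: category='tools' → outer ELSE → E
sku=R86: category='auto' → inner[price < 209] → U
sku=R98: category='food' → inner[ELSE] → E

E, E, N, E, E, E, E, U, E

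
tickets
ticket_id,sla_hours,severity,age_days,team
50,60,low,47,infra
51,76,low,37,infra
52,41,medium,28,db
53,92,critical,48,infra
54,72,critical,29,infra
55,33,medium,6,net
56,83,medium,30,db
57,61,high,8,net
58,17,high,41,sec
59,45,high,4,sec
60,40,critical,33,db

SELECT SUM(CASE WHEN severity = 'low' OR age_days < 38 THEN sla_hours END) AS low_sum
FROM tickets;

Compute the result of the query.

511

ticket_id=50: ✓ → 60
ticket_id=51: ✓ → 76
ticket_id=52: ✓ → 41
ticket_id=53: ✗
ticket_id=54: ✓ → 72
ticket_id=55: ✓ → 33
ticket_id=56: ✓ → 83
ticket_id=57: ✓ → 61
ticket_id=58: ✗
ticket_id=59: ✓ → 45
ticket_id=60: ✓ → 40
low_sum = 60 + 76 + 41 + 72 + 33 + 83 + 61 + 45 + 40 = 511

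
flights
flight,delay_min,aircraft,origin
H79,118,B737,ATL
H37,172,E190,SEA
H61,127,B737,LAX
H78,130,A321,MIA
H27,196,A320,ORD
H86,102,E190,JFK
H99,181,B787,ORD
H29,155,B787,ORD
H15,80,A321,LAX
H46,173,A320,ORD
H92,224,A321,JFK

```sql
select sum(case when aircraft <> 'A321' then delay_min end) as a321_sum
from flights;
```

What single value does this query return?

flight=H79: ✓ → 118
flight=H37: ✓ → 172
flight=H61: ✓ → 127
flight=H78: ✗
flight=H27: ✓ → 196
flight=H86: ✓ → 102
flight=H99: ✓ → 181
flight=H29: ✓ → 155
flight=H15: ✗
flight=H46: ✓ → 173
flight=H92: ✗
a321_sum = 118 + 172 + 127 + 196 + 102 + 181 + 155 + 173 = 1224

1224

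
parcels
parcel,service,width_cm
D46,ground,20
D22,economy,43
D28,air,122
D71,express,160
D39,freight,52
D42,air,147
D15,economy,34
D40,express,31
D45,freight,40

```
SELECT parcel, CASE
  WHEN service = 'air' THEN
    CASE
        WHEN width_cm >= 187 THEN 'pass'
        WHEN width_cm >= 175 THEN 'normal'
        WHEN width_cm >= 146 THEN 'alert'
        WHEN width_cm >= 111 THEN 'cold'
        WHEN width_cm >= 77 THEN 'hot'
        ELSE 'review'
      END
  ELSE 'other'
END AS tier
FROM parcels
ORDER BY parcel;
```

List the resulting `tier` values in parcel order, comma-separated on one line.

other, other, cold, other, other, alert, other, other, other

parcel=D15: service='economy' → outer ELSE → other
parcel=D22: service='economy' → outer ELSE → other
parcel=D28: service='air' → inner[width_cm >= 111] → cold
parcel=D39: service='freight' → outer ELSE → other
parcel=D40: service='express' → outer ELSE → other
parcel=D42: service='air' → inner[width_cm >= 146] → alert
parcel=D45: service='freight' → outer ELSE → other
parcel=D46: service='ground' → outer ELSE → other
parcel=D71: service='express' → outer ELSE → other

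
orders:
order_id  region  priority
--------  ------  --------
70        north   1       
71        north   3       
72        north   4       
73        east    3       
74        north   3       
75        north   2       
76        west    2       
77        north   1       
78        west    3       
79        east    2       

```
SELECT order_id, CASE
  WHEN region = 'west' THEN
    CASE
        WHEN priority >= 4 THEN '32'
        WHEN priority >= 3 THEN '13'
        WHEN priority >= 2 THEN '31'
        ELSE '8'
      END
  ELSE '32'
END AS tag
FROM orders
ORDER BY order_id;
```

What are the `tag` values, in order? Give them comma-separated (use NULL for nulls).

order_id=70: region='north' → outer ELSE → 32
order_id=71: region='north' → outer ELSE → 32
order_id=72: region='north' → outer ELSE → 32
order_id=73: region='east' → outer ELSE → 32
order_id=74: region='north' → outer ELSE → 32
order_id=75: region='north' → outer ELSE → 32
order_id=76: region='west' → inner[priority >= 2] → 31
order_id=77: region='north' → outer ELSE → 32
order_id=78: region='west' → inner[priority >= 3] → 13
order_id=79: region='east' → outer ELSE → 32

32, 32, 32, 32, 32, 32, 31, 32, 13, 32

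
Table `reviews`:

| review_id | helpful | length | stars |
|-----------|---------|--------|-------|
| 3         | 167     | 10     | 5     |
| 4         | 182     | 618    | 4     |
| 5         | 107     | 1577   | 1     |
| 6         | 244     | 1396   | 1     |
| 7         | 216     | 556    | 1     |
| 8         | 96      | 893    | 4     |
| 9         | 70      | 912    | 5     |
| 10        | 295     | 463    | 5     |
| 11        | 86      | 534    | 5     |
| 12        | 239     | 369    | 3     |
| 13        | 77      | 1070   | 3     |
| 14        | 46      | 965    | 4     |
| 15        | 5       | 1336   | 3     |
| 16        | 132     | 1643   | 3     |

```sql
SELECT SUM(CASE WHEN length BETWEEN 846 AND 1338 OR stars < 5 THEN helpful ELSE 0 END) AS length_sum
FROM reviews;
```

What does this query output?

review_id=3: ✗
review_id=4: ✓ → 182
review_id=5: ✓ → 107
review_id=6: ✓ → 244
review_id=7: ✓ → 216
review_id=8: ✓ → 96
review_id=9: ✓ → 70
review_id=10: ✗
review_id=11: ✗
review_id=12: ✓ → 239
review_id=13: ✓ → 77
review_id=14: ✓ → 46
review_id=15: ✓ → 5
review_id=16: ✓ → 132
length_sum = 182 + 107 + 244 + 216 + 96 + 70 + 239 + 77 + 46 + 5 + 132 = 1414

1414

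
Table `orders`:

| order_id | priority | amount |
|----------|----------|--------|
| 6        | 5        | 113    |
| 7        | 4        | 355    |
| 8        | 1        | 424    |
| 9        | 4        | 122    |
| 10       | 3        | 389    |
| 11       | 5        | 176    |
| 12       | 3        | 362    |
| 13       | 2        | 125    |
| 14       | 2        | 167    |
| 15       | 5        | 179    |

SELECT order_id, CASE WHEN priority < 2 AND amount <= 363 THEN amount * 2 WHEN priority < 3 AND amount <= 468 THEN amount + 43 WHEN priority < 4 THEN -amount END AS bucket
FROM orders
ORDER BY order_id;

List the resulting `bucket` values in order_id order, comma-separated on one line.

NULL, NULL, 467, NULL, -389, NULL, -362, 168, 210, NULL

order_id=6: (no match → NULL) → NULL
order_id=7: (no match → NULL) → NULL
order_id=8: priority < 3 AND amount <= 468 → 467
order_id=9: (no match → NULL) → NULL
order_id=10: priority < 4 → -389
order_id=11: (no match → NULL) → NULL
order_id=12: priority < 4 → -362
order_id=13: priority < 3 AND amount <= 468 → 168
order_id=14: priority < 3 AND amount <= 468 → 210
order_id=15: (no match → NULL) → NULL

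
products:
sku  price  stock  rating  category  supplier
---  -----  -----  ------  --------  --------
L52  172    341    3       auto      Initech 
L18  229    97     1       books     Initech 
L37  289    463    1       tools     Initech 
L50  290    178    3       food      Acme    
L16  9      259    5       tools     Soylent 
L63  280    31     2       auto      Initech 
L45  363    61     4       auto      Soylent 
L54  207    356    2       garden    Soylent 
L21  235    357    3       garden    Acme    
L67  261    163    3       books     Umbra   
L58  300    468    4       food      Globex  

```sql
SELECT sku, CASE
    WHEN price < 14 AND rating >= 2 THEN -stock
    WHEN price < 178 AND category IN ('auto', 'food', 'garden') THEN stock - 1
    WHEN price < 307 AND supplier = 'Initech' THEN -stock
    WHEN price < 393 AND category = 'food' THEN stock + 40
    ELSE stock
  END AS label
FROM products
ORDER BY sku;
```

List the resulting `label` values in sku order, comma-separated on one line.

sku=L16: price < 14 AND rating >= 2 → -259
sku=L18: price < 307 AND supplier = 'Initech' → -97
sku=L21: ELSE → 357
sku=L37: price < 307 AND supplier = 'Initech' → -463
sku=L45: ELSE → 61
sku=L50: price < 393 AND category = 'food' → 218
sku=L52: price < 178 AND category IN ('auto', 'food', 'garden') → 340
sku=L54: ELSE → 356
sku=L58: price < 393 AND category = 'food' → 508
sku=L63: price < 307 AND supplier = 'Initech' → -31
sku=L67: ELSE → 163

-259, -97, 357, -463, 61, 218, 340, 356, 508, -31, 163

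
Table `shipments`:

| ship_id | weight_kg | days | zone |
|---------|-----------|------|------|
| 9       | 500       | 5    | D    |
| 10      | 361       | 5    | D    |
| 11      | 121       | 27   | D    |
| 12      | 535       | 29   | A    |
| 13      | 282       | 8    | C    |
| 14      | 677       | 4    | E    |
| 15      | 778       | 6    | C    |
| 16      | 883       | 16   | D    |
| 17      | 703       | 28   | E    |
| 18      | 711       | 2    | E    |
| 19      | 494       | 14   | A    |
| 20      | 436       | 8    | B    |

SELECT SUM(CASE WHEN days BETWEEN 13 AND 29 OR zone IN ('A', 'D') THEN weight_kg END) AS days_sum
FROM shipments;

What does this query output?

3597

ship_id=9: ✓ → 500
ship_id=10: ✓ → 361
ship_id=11: ✓ → 121
ship_id=12: ✓ → 535
ship_id=13: ✗
ship_id=14: ✗
ship_id=15: ✗
ship_id=16: ✓ → 883
ship_id=17: ✓ → 703
ship_id=18: ✗
ship_id=19: ✓ → 494
ship_id=20: ✗
days_sum = 500 + 361 + 121 + 535 + 883 + 703 + 494 = 3597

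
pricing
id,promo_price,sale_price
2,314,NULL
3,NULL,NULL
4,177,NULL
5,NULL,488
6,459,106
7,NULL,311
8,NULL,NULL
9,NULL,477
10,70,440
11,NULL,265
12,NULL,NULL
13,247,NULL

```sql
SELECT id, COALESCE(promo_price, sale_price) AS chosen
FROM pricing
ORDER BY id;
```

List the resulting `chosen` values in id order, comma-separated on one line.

314, NULL, 177, 488, 459, 311, NULL, 477, 70, 265, NULL, 247

id=2: promo_price=314 → 314
id=3: promo_price=NULL, sale_price=NULL (all NULL) → NULL
id=4: promo_price=177 → 177
id=5: promo_price=NULL, sale_price=488 → 488
id=6: promo_price=459 → 459
id=7: promo_price=NULL, sale_price=311 → 311
id=8: promo_price=NULL, sale_price=NULL (all NULL) → NULL
id=9: promo_price=NULL, sale_price=477 → 477
id=10: promo_price=70 → 70
id=11: promo_price=NULL, sale_price=265 → 265
id=12: promo_price=NULL, sale_price=NULL (all NULL) → NULL
id=13: promo_price=247 → 247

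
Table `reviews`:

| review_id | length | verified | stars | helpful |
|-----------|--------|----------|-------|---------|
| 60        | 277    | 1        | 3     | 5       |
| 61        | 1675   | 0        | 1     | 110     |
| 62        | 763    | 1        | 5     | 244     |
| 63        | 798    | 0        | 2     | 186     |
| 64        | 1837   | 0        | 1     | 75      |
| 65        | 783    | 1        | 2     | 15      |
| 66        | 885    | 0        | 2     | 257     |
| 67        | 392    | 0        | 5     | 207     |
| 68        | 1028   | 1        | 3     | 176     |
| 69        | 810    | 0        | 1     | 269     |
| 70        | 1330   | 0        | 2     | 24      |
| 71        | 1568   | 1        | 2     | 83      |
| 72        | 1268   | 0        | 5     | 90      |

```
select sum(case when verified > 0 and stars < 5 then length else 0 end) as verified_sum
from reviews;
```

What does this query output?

review_id=60: ✓ → 277
review_id=61: ✗
review_id=62: ✗
review_id=63: ✗
review_id=64: ✗
review_id=65: ✓ → 783
review_id=66: ✗
review_id=67: ✗
review_id=68: ✓ → 1028
review_id=69: ✗
review_id=70: ✗
review_id=71: ✓ → 1568
review_id=72: ✗
verified_sum = 277 + 783 + 1028 + 1568 = 3656

3656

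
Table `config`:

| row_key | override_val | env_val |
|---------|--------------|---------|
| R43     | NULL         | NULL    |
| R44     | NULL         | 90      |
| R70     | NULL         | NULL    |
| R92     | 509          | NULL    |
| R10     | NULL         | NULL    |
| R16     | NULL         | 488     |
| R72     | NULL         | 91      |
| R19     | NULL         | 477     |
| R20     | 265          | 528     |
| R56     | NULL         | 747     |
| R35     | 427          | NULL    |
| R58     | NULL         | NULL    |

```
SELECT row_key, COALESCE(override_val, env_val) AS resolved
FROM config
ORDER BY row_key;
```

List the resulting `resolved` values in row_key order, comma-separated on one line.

row_key=R10: override_val=NULL, env_val=NULL (all NULL) → NULL
row_key=R16: override_val=NULL, env_val=488 → 488
row_key=R19: override_val=NULL, env_val=477 → 477
row_key=R20: override_val=265 → 265
row_key=R35: override_val=427 → 427
row_key=R43: override_val=NULL, env_val=NULL (all NULL) → NULL
row_key=R44: override_val=NULL, env_val=90 → 90
row_key=R56: override_val=NULL, env_val=747 → 747
row_key=R58: override_val=NULL, env_val=NULL (all NULL) → NULL
row_key=R70: override_val=NULL, env_val=NULL (all NULL) → NULL
row_key=R72: override_val=NULL, env_val=91 → 91
row_key=R92: override_val=509 → 509

NULL, 488, 477, 265, 427, NULL, 90, 747, NULL, NULL, 91, 509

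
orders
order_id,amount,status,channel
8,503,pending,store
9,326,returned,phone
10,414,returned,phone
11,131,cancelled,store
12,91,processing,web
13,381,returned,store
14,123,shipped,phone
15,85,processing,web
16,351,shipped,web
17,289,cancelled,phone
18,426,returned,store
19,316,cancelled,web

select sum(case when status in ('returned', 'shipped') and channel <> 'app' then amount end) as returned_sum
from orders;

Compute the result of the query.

2021

order_id=8: ✗
order_id=9: ✓ → 326
order_id=10: ✓ → 414
order_id=11: ✗
order_id=12: ✗
order_id=13: ✓ → 381
order_id=14: ✓ → 123
order_id=15: ✗
order_id=16: ✓ → 351
order_id=17: ✗
order_id=18: ✓ → 426
order_id=19: ✗
returned_sum = 326 + 414 + 381 + 123 + 351 + 426 = 2021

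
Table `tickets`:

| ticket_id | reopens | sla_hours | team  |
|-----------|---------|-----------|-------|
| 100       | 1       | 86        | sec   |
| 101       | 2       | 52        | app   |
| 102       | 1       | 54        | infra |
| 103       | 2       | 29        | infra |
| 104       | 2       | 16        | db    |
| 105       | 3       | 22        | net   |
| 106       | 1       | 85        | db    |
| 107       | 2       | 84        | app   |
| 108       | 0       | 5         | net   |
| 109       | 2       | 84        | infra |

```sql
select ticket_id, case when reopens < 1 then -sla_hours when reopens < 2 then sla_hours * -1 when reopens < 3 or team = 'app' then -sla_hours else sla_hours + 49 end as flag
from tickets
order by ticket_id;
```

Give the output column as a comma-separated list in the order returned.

-86, -52, -54, -29, -16, 71, -85, -84, -5, -84

ticket_id=100: reopens < 2 → -86
ticket_id=101: reopens < 3 or team = 'app' → -52
ticket_id=102: reopens < 2 → -54
ticket_id=103: reopens < 3 or team = 'app' → -29
ticket_id=104: reopens < 3 or team = 'app' → -16
ticket_id=105: ELSE → 71
ticket_id=106: reopens < 2 → -85
ticket_id=107: reopens < 3 or team = 'app' → -84
ticket_id=108: reopens < 1 → -5
ticket_id=109: reopens < 3 or team = 'app' → -84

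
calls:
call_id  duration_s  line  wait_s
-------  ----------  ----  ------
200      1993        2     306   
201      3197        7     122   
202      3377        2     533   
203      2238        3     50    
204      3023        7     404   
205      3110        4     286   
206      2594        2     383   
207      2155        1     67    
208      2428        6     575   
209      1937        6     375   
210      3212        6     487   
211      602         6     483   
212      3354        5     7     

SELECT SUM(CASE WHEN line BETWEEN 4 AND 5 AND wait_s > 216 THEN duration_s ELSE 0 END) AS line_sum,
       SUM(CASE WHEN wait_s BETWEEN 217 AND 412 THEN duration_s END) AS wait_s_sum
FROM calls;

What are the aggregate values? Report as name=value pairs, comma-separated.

[line_sum: line BETWEEN 4 AND 5 AND wait_s > 216]
call_id=200: ✗
call_id=201: ✗
call_id=202: ✗
call_id=203: ✗
call_id=204: ✗
call_id=205: ✓ → 3110
call_id=206: ✗
call_id=207: ✗
call_id=208: ✗
call_id=209: ✗
call_id=210: ✗
call_id=211: ✗
call_id=212: ✗
line_sum = 3110
—
[wait_s_sum: wait_s BETWEEN 217 AND 412]
call_id=200: ✓ → 1993
call_id=201: ✗
call_id=202: ✗
call_id=203: ✗
call_id=204: ✓ → 3023
call_id=205: ✓ → 3110
call_id=206: ✓ → 2594
call_id=207: ✗
call_id=208: ✗
call_id=209: ✓ → 1937
call_id=210: ✗
call_id=211: ✗
call_id=212: ✗
wait_s_sum = 1993 + 3023 + 3110 + 2594 + 1937 = 12657

line_sum=3110, wait_s_sum=12657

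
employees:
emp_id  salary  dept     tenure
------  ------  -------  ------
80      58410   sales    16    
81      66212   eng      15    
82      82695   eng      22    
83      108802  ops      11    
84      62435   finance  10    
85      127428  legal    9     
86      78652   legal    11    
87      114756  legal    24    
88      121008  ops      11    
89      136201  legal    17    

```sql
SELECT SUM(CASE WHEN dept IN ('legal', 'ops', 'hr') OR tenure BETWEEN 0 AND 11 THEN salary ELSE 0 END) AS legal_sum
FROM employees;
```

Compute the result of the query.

749282

emp_id=80: ✗
emp_id=81: ✗
emp_id=82: ✗
emp_id=83: ✓ → 108802
emp_id=84: ✓ → 62435
emp_id=85: ✓ → 127428
emp_id=86: ✓ → 78652
emp_id=87: ✓ → 114756
emp_id=88: ✓ → 121008
emp_id=89: ✓ → 136201
legal_sum = 108802 + 62435 + 127428 + 78652 + 114756 + 121008 + 136201 = 749282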